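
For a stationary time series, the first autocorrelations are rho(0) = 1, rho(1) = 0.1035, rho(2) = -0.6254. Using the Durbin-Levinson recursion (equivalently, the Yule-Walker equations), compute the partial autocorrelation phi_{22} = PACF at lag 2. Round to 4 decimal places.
\phi_{22} = -0.6430

The PACF at lag k is phi_{kk}, the last component of the solution
to the Yule-Walker system G_k phi = r_k where
  (G_k)_{ij} = rho(|i - j|), (r_k)_i = rho(i), i,j = 1..k.
Equivalently, Durbin-Levinson gives phi_{kk} iteratively:
  phi_{11} = rho(1)
  phi_{kk} = [rho(k) - sum_{j=1..k-1} phi_{k-1,j} rho(k-j)]
            / [1 - sum_{j=1..k-1} phi_{k-1,j} rho(j)],
  phi_{k,j} = phi_{k-1,j} - phi_{kk} phi_{k-1,k-j},  j = 1..k-1.
Step k = 1:
  phi_11 = rho(1) = 0.1035.
Step k = 2:
  phi_22 = [rho(2) - phi_11 rho(1)] / [1 - phi_11 rho(1)] = [-0.6254 - (0.1035)(0.1035)] / [1 - (0.1035)(0.1035)]
         = -0.63611225 / 0.98928775 = -0.643.
Therefore phi_{22} = -0.6430.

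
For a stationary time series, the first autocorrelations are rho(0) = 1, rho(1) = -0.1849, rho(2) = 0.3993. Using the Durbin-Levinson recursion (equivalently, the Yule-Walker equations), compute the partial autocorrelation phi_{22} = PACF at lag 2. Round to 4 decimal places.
\phi_{22} = 0.3780

The PACF at lag k is phi_{kk}, the last component of the solution
to the Yule-Walker system G_k phi = r_k where
  (G_k)_{ij} = rho(|i - j|), (r_k)_i = rho(i), i,j = 1..k.
Equivalently, Durbin-Levinson gives phi_{kk} iteratively:
  phi_{11} = rho(1)
  phi_{kk} = [rho(k) - sum_{j=1..k-1} phi_{k-1,j} rho(k-j)]
            / [1 - sum_{j=1..k-1} phi_{k-1,j} rho(j)],
  phi_{k,j} = phi_{k-1,j} - phi_{kk} phi_{k-1,k-j},  j = 1..k-1.
Step k = 1:
  phi_11 = rho(1) = -0.1849.
Step k = 2:
  phi_22 = [rho(2) - phi_11 rho(1)] / [1 - phi_11 rho(1)] = [0.3993 - (-0.1849)(-0.1849)] / [1 - (-0.1849)(-0.1849)]
         = 0.36511199 / 0.96581199 = 0.378.
Therefore phi_{22} = 0.3780.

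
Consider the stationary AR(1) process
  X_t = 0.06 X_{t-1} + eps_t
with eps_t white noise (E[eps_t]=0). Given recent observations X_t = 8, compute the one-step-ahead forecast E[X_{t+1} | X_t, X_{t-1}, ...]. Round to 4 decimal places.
E[X_{t+1} \mid \mathcal F_t] = 0.4800

For an AR(p) model X_t = c + sum_i phi_i X_{t-i} + eps_t, the
one-step-ahead conditional mean is
  E[X_{t+1} | X_t, ...] = c + sum_i phi_i X_{t+1-i}.
Substitute known values:
  E[X_{t+1} | ...] = (0.06) * (8)
                   = 0.4800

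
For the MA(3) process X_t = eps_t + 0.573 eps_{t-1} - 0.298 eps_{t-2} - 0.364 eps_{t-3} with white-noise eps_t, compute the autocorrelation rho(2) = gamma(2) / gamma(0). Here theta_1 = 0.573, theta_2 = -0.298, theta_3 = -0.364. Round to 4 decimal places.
\rho(2) = -0.3269

For an MA(q) process with theta_0 = 1, the autocovariance is
  gamma(k) = sigma^2 * sum_{i=0..q-k} theta_i * theta_{i+k},
and rho(k) = gamma(k) / gamma(0). Sigma^2 cancels.
  numerator   = (1)*(-0.298) + (0.573)*(-0.364) = -0.506572.
  denominator = (1)^2 + (0.573)^2 + (-0.298)^2 + (-0.364)^2 = 1.549629.
  rho(2) = -0.506572 / 1.549629 = -0.3269.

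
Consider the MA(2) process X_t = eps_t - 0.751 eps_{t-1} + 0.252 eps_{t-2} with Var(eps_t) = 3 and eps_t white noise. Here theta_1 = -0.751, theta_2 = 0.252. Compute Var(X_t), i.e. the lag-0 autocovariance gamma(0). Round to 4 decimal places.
\gamma(0) = 4.8825

For an MA(q) process X_t = eps_t + sum_i theta_i eps_{t-i} with
Var(eps_t) = sigma^2, the variance is
  gamma(0) = sigma^2 * (1 + sum_i theta_i^2).
  sum_i theta_i^2 = (-0.751)^2 + (0.252)^2 = 0.564001 + 0.063504 = 0.627505.
  gamma(0) = 3 * (1 + 0.627505) = 3 * 1.627505 = 4.882515, which rounds to 4.8825.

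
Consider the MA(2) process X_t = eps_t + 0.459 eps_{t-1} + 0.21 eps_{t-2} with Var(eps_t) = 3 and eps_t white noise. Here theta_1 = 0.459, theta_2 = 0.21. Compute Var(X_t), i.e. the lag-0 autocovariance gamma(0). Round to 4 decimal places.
\gamma(0) = 3.7643

For an MA(q) process X_t = eps_t + sum_i theta_i eps_{t-i} with
Var(eps_t) = sigma^2, the variance is
  gamma(0) = sigma^2 * (1 + sum_i theta_i^2).
  sum_i theta_i^2 = (0.459)^2 + (0.21)^2 = 0.210681 + 0.0441 = 0.254781.
  gamma(0) = 3 * (1 + 0.254781) = 3 * 1.254781 = 3.764343, which rounds to 3.7643.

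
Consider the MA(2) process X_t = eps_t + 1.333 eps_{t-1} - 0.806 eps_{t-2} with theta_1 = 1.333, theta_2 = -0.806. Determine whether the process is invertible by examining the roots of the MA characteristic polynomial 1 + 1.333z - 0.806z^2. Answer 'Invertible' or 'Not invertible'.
\text{Not invertible}

The MA(q) characteristic polynomial is P(z) = 1 + 1.333z - 0.806z^2.
Invertibility requires all roots to lie outside the unit circle, i.e. |z| > 1 for every root.
Set 1 + (1.333) z + (-0.806) z^2 = 0, i.e. a z^2 + b z + c = 0 with a = -0.806, b = 1.333, c = 1.
Discriminant D = b^2 - 4ac = (1.333)^2 - 4*(-0.806)*1 = 1.776889 - (-3.224) = 5.000889.
D >= 0, so the roots are real: z = (-b +/- sqrt(D)) / (2a) = (-1.333 +/- 2.236267) / (-1.612).
  z_1 = (-1.333 + 2.236267) / (-1.612) = -0.5603,   |z_1| = 0.5603.
  z_2 = (-1.333 - 2.236267) / (-1.612) = 2.2142,   |z_2| = 2.2142.
Moduli of all roots: 0.5603, 2.2142.
All moduli strictly greater than 1? No.
Verdict: Not invertible.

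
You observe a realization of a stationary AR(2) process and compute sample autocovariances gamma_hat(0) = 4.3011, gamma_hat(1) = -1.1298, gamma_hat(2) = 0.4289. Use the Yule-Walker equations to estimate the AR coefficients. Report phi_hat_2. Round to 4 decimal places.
\hat\phi_{2} = 0.0330

The Yule-Walker equations for an AR(p) process read, in matrix form,
  Gamma_p phi = r_p,   with   (Gamma_p)_{ij} = gamma(|i - j|),
                       (r_p)_i = gamma(i),   i,j = 1..p.
Substitute the sample gammas (Toeplitz matrix and right-hand side of size 2):
  Gamma_p = [[4.3011, -1.1298], [-1.1298, 4.3011]]
  r_p     = [-1.1298, 0.4289]
Written out:
  4.3011 phi_1 - 1.1298 phi_2 = -1.1298
  -1.1298 phi_1 + 4.3011 phi_2 = 0.4289
Solve by Cramer's rule:
  det = gamma(0)^2 - gamma(1)^2 = (4.3011)^2 - (-1.1298)^2 = 18.49946121 - 1.27644804 = 17.22301317
  phi_hat_1 = [gamma(1) gamma(0) - gamma(1) gamma(2)] / det = [(-1.1298)(4.3011) - (-1.1298)(0.4289)] / 17.22301317 = -4.37481156 / 17.22301317 = -0.254
  phi_hat_2 = [gamma(0) gamma(2) - gamma(1)^2] / det = [(4.3011)(0.4289) - (-1.1298)^2] / 17.22301317 = 0.56829375 / 17.22301317 = 0.033
So phi_hat = [-0.2540, 0.0330].
Therefore phi_hat_2 = 0.0330.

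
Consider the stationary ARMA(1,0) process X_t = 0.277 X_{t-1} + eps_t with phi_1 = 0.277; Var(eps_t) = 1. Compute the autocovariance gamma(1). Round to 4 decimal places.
\gamma(1) = 0.3000

Multiply the model equation by X_{t-k} and take expectations. With theta_0 = psi_0 = 1 and psi_j the MA(infinity) weights, this gives
  gamma(k) - sum_i phi_i gamma(k-i) = c_k,
  c_k = sigma^2 * sum_{j=k..q} theta_j psi_{j-k}   (c_k = 0 for k > q),
using gamma(-m) = gamma(m).
Pure AR (q = 0): c_0 = sigma^2 = 1, c_k = 0 for k >= 1.
Equations for k = 0 and k = 1 (AR order 1):
  gamma(0) = phi_1 gamma(1) + c_0
  gamma(1) = phi_1 gamma(0) + c_1
Substituting the second into the first: gamma(0) (1 - phi_1^2) = c_0 + phi_1 c_1, so
  gamma(0) = c_0 / (1 - phi_1^2) = 1 / (1 - (0.277)^2) = 1 / 0.923271 = 1.083106.
  gamma(1) = phi_1 gamma(0) = (0.277)(1.083106) = 0.30002.
Therefore gamma(1) = 0.3000 (to 4 decimal places).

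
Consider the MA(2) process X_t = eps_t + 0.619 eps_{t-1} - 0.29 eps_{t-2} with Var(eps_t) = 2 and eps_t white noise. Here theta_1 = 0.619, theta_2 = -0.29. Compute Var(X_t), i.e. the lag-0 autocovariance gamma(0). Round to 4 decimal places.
\gamma(0) = 2.9345

For an MA(q) process X_t = eps_t + sum_i theta_i eps_{t-i} with
Var(eps_t) = sigma^2, the variance is
  gamma(0) = sigma^2 * (1 + sum_i theta_i^2).
  sum_i theta_i^2 = (0.619)^2 + (-0.29)^2 = 0.383161 + 0.0841 = 0.467261.
  gamma(0) = 2 * (1 + 0.467261) = 2 * 1.467261 = 2.934522, which rounds to 2.9345.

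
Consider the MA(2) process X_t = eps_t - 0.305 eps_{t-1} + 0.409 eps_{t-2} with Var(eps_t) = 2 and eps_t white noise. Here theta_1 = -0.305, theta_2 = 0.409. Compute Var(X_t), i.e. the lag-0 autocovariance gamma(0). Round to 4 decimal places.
\gamma(0) = 2.5206

For an MA(q) process X_t = eps_t + sum_i theta_i eps_{t-i} with
Var(eps_t) = sigma^2, the variance is
  gamma(0) = sigma^2 * (1 + sum_i theta_i^2).
  sum_i theta_i^2 = (-0.305)^2 + (0.409)^2 = 0.093025 + 0.167281 = 0.260306.
  gamma(0) = 2 * (1 + 0.260306) = 2 * 1.260306 = 2.520612, which rounds to 2.5206.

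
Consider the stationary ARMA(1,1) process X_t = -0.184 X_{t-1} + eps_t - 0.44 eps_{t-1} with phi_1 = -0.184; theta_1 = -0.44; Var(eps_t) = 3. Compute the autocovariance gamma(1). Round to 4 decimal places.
\gamma(1) = -2.0945

Multiply the model equation by X_{t-k} and take expectations. With theta_0 = psi_0 = 1 and psi_j the MA(infinity) weights, this gives
  gamma(k) - sum_i phi_i gamma(k-i) = c_k,
  c_k = sigma^2 * sum_{j=k..q} theta_j psi_{j-k}   (c_k = 0 for k > q),
using gamma(-m) = gamma(m).
psi-weights needed (psi_j = theta_j + sum_i phi_i psi_{j-i}):
  psi_1 = theta_1 + phi_1 = -0.44 + (-0.184) = -0.624
Right-hand sides:
  c_0 = sigma^2 (1 + theta_1 psi_1) = 3 * (1 + (-0.44)(-0.624)) = 3 * 1.27456 = 3.82368
  c_1 = sigma^2 theta_1 = 3 * (-0.44) = -1.32
  c_2 = 0
Equations for k = 0 and k = 1 (AR order 1):
  gamma(0) = phi_1 gamma(1) + c_0
  gamma(1) = phi_1 gamma(0) + c_1
Substituting the second into the first: gamma(0) (1 - phi_1^2) = c_0 + phi_1 c_1, so
  gamma(0) = (c_0 + phi_1 c_1) / (1 - phi_1^2) = (3.82368 + (-0.184)(-1.32)) / (1 - (-0.184)^2) = 4.06656 / 0.966144 = 4.209062.
  gamma(1) = phi_1 gamma(0) + c_1 = (-0.184)(4.209062) + (-1.32) = -2.094467.
Therefore gamma(1) = -2.0945 (to 4 decimal places).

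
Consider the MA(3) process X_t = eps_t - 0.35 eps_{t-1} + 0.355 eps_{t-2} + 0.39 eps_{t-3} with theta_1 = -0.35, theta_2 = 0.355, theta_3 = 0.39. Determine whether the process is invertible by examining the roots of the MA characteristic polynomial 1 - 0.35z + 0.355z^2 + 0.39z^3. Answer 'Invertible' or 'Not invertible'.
\text{Invertible}

The MA(q) characteristic polynomial is P(z) = 1 - 0.35z + 0.355z^2 + 0.39z^3.
Invertibility requires all roots to lie outside the unit circle, i.e. |z| > 1 for every root.
Degree 3: look for a simple real root z0 first, then factor out (1 - z/z0) and solve the remaining quadratic.
Testing z0 = -2: P(-2) = 1 + (-0.35)(-2) + (0.355)(-2)^2 + (0.39)(-2)^3
  = 1 + (0.7) + (1.42) + (-3.12) = 0.  So z_0 = -2 is a root, |z_0| = 2.
Divide out the factor (1 + 0.5 z) = (1 - z/z0) (since 1/z0 = -0.5):
  P(z) = (1 + 0.5 z)(1 + (-0.85) z + (0.78) z^2)
  [check: z-coef -0.85 - (-0.5) = -0.35; z^2-coef 0.78 - (-0.5)(-0.85) = 0.355; z^3-coef -(-0.5)(0.78) = 0.39.]
Remaining roots from the quadratic factor 1 + (-0.85) z + (0.78) z^2:
  Set 1 + (-0.85) z + (0.78) z^2 = 0, i.e. a z^2 + b z + c = 0 with a = 0.78, b = -0.85, c = 1.
  Discriminant D = b^2 - 4ac = (-0.85)^2 - 4*(0.78)*1 = 0.7225 - (3.12) = -2.3975.
  D < 0, so the roots are the complex-conjugate pair z = (-b +/- i sqrt(-D)) / (2a) = 0.5449 +/- 0.9926i.
  For a conjugate pair |z|^2 = z * conj(z) = (product of roots) = c/a = 1/(0.78) = 1.282051, so |z| = sqrt(1.282051) = 1.1323 for both roots.
Moduli of all roots: 2.0000, 1.1323, 1.1323.
All moduli strictly greater than 1? Yes.
Verdict: Invertible.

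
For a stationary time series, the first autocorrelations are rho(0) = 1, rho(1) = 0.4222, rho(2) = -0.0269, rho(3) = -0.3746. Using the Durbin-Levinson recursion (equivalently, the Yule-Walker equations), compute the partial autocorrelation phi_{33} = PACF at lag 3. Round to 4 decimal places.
\phi_{33} = -0.3309

The PACF at lag k is phi_{kk}, the last component of the solution
to the Yule-Walker system G_k phi = r_k where
  (G_k)_{ij} = rho(|i - j|), (r_k)_i = rho(i), i,j = 1..k.
Equivalently, Durbin-Levinson gives phi_{kk} iteratively:
  phi_{11} = rho(1)
  phi_{kk} = [rho(k) - sum_{j=1..k-1} phi_{k-1,j} rho(k-j)]
            / [1 - sum_{j=1..k-1} phi_{k-1,j} rho(j)],
  phi_{k,j} = phi_{k-1,j} - phi_{kk} phi_{k-1,k-j},  j = 1..k-1.
Step k = 1:
  phi_11 = rho(1) = 0.4222.
Step k = 2:
  phi_22 = [rho(2) - phi_11 rho(1)] / [1 - phi_11 rho(1)] = [-0.0269 - (0.4222)(0.4222)] / [1 - (0.4222)(0.4222)]
         = -0.20515284 / 0.82174716 = -0.249654.
  Update: phi_21 = phi_11 - phi_22 phi_11 = 0.4222 - (-0.249654)(0.4222) = 0.527604.
Step k = 3:
  phi_33 = [rho(3) - phi_21 rho(2) - phi_22 rho(1)] / [1 - phi_21 rho(1) - phi_22 rho(2)]
    numerator   = -0.3746 - (0.527604)(-0.0269) - (-0.249654)(0.4222) = -0.25500334
    denominator = 1 - (0.527604)(0.4222) - (-0.249654)(-0.0269) = 0.77052984
  phi_33 = -0.25500334 / 0.77052984 = -0.3309.
Therefore phi_{33} = -0.3309.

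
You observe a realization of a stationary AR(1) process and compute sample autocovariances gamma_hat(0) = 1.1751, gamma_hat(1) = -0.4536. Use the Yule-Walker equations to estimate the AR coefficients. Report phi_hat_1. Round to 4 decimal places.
\hat\phi_{1} = -0.3860

The Yule-Walker equations for an AR(p) process read, in matrix form,
  Gamma_p phi = r_p,   with   (Gamma_p)_{ij} = gamma(|i - j|),
                       (r_p)_i = gamma(i),   i,j = 1..p.
Substitute the sample gammas (Toeplitz matrix and right-hand side of size 1):
  Gamma_p = [[1.1751]]
  r_p     = [-0.4536]
With p = 1 this is the single equation gamma(0) phi_1 = gamma(1):
  phi_hat_1 = gamma(1) / gamma(0) = -0.4536 / 1.1751 = -0.3860.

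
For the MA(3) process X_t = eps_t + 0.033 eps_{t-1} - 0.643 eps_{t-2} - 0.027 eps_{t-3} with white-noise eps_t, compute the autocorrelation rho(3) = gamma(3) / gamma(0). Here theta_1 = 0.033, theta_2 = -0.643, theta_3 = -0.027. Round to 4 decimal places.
\rho(3) = -0.0191

For an MA(q) process with theta_0 = 1, the autocovariance is
  gamma(k) = sigma^2 * sum_{i=0..q-k} theta_i * theta_{i+k},
and rho(k) = gamma(k) / gamma(0). Sigma^2 cancels.
  numerator   = (1)*(-0.027) = -0.027.
  denominator = (1)^2 + (0.033)^2 + (-0.643)^2 + (-0.027)^2 = 1.415267.
  rho(3) = -0.027 / 1.415267 = -0.0191.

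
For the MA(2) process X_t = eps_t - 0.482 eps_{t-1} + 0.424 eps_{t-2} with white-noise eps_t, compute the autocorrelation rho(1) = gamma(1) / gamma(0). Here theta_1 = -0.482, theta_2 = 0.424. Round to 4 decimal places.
\rho(1) = -0.4861

For an MA(q) process with theta_0 = 1, the autocovariance is
  gamma(k) = sigma^2 * sum_{i=0..q-k} theta_i * theta_{i+k},
and rho(k) = gamma(k) / gamma(0). Sigma^2 cancels.
  numerator   = (1)*(-0.482) + (-0.482)*(0.424) = -0.686368.
  denominator = (1)^2 + (-0.482)^2 + (0.424)^2 = 1.4121.
  rho(1) = -0.686368 / 1.4121 = -0.4861.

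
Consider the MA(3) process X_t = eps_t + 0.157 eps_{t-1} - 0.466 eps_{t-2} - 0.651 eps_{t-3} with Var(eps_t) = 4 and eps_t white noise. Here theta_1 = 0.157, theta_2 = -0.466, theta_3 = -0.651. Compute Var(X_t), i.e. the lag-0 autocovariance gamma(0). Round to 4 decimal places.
\gamma(0) = 6.6624

For an MA(q) process X_t = eps_t + sum_i theta_i eps_{t-i} with
Var(eps_t) = sigma^2, the variance is
  gamma(0) = sigma^2 * (1 + sum_i theta_i^2).
  sum_i theta_i^2 = (0.157)^2 + (-0.466)^2 + (-0.651)^2 = 0.024649 + 0.217156 + 0.423801 = 0.665606.
  gamma(0) = 4 * (1 + 0.665606) = 4 * 1.665606 = 6.662424, which rounds to 6.6624.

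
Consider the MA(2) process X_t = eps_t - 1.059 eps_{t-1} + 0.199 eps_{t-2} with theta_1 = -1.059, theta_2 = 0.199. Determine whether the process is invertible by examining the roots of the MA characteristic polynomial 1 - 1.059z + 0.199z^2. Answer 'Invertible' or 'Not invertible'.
\text{Invertible}

The MA(q) characteristic polynomial is P(z) = 1 - 1.059z + 0.199z^2.
Invertibility requires all roots to lie outside the unit circle, i.e. |z| > 1 for every root.
Set 1 + (-1.059) z + (0.199) z^2 = 0, i.e. a z^2 + b z + c = 0 with a = 0.199, b = -1.059, c = 1.
Discriminant D = b^2 - 4ac = (-1.059)^2 - 4*(0.199)*1 = 1.121481 - (0.796) = 0.325481.
D >= 0, so the roots are real: z = (-b +/- sqrt(D)) / (2a) = (1.059 +/- 0.570509) / (0.398).
  z_1 = (1.059 + 0.570509) / (0.398) = 4.0942,   |z_1| = 4.0942.
  z_2 = (1.059 - 0.570509) / (0.398) = 1.2274,   |z_2| = 1.2274.
Moduli of all roots: 4.0942, 1.2274.
All moduli strictly greater than 1? Yes.
Verdict: Invertible.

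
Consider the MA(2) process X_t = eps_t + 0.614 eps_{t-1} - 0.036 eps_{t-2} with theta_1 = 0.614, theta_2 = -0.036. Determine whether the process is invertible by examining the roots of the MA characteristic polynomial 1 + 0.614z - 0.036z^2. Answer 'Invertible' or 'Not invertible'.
\text{Invertible}

The MA(q) characteristic polynomial is P(z) = 1 + 0.614z - 0.036z^2.
Invertibility requires all roots to lie outside the unit circle, i.e. |z| > 1 for every root.
Set 1 + (0.614) z + (-0.036) z^2 = 0, i.e. a z^2 + b z + c = 0 with a = -0.036, b = 0.614, c = 1.
Discriminant D = b^2 - 4ac = (0.614)^2 - 4*(-0.036)*1 = 0.376996 - (-0.144) = 0.520996.
D >= 0, so the roots are real: z = (-b +/- sqrt(D)) / (2a) = (-0.614 +/- 0.721801) / (-0.072).
  z_1 = (-0.614 + 0.721801) / (-0.072) = -1.4972,   |z_1| = 1.4972.
  z_2 = (-0.614 - 0.721801) / (-0.072) = 18.5528,   |z_2| = 18.5528.
Moduli of all roots: 1.4972, 18.5528.
All moduli strictly greater than 1? Yes.
Verdict: Invertible.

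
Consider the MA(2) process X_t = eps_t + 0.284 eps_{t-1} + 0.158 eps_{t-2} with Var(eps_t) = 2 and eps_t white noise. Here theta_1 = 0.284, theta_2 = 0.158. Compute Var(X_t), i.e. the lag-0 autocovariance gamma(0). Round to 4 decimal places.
\gamma(0) = 2.2112

For an MA(q) process X_t = eps_t + sum_i theta_i eps_{t-i} with
Var(eps_t) = sigma^2, the variance is
  gamma(0) = sigma^2 * (1 + sum_i theta_i^2).
  sum_i theta_i^2 = (0.284)^2 + (0.158)^2 = 0.080656 + 0.024964 = 0.10562.
  gamma(0) = 2 * (1 + 0.10562) = 2 * 1.10562 = 2.21124, which rounds to 2.2112.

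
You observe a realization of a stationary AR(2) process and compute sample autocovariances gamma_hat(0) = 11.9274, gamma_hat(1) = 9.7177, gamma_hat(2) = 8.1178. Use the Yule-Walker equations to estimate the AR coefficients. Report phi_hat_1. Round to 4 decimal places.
\hat\phi_{1} = 0.7740

The Yule-Walker equations for an AR(p) process read, in matrix form,
  Gamma_p phi = r_p,   with   (Gamma_p)_{ij} = gamma(|i - j|),
                       (r_p)_i = gamma(i),   i,j = 1..p.
Substitute the sample gammas (Toeplitz matrix and right-hand side of size 2):
  Gamma_p = [[11.9274, 9.7177], [9.7177, 11.9274]]
  r_p     = [9.7177, 8.1178]
Written out:
  11.9274 phi_1 + 9.7177 phi_2 = 9.7177
  9.7177 phi_1 + 11.9274 phi_2 = 8.1178
Solve by Cramer's rule:
  det = gamma(0)^2 - gamma(1)^2 = (11.9274)^2 - (9.7177)^2 = 142.26287076 - 94.43369329 = 47.82917747
  phi_hat_1 = [gamma(1) gamma(0) - gamma(1) gamma(2)] / det = [(9.7177)(11.9274) - (9.7177)(8.1178)] / 47.82917747 = 37.02054992 / 47.82917747 = 0.774
  phi_hat_2 = [gamma(0) gamma(2) - gamma(1)^2] / det = [(11.9274)(8.1178) - (9.7177)^2] / 47.82917747 = 2.39055443 / 47.82917747 = 0.05
So phi_hat = [0.7740, 0.0500].
Therefore phi_hat_1 = 0.7740.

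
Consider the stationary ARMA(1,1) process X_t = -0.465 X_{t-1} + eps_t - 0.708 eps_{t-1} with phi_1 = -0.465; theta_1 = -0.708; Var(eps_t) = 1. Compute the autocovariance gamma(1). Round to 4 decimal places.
\gamma(1) = -1.9893

Multiply the model equation by X_{t-k} and take expectations. With theta_0 = psi_0 = 1 and psi_j the MA(infinity) weights, this gives
  gamma(k) - sum_i phi_i gamma(k-i) = c_k,
  c_k = sigma^2 * sum_{j=k..q} theta_j psi_{j-k}   (c_k = 0 for k > q),
using gamma(-m) = gamma(m).
psi-weights needed (psi_j = theta_j + sum_i phi_i psi_{j-i}):
  psi_1 = theta_1 + phi_1 = -0.708 + (-0.465) = -1.173
Right-hand sides:
  c_0 = sigma^2 (1 + theta_1 psi_1) = 1 * (1 + (-0.708)(-1.173)) = 1 * 1.830484 = 1.830484
  c_1 = sigma^2 theta_1 = 1 * (-0.708) = -0.708
  c_2 = 0
Equations for k = 0 and k = 1 (AR order 1):
  gamma(0) = phi_1 gamma(1) + c_0
  gamma(1) = phi_1 gamma(0) + c_1
Substituting the second into the first: gamma(0) (1 - phi_1^2) = c_0 + phi_1 c_1, so
  gamma(0) = (c_0 + phi_1 c_1) / (1 - phi_1^2) = (1.830484 + (-0.465)(-0.708)) / (1 - (-0.465)^2) = 2.159704 / 0.783775 = 2.755515.
  gamma(1) = phi_1 gamma(0) + c_1 = (-0.465)(2.755515) + (-0.708) = -1.989315.
Therefore gamma(1) = -1.9893 (to 4 decimal places).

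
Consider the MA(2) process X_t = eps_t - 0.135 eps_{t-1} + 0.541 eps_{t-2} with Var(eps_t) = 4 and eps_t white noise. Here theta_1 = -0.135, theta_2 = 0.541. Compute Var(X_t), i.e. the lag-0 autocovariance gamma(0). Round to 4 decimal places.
\gamma(0) = 5.2436

For an MA(q) process X_t = eps_t + sum_i theta_i eps_{t-i} with
Var(eps_t) = sigma^2, the variance is
  gamma(0) = sigma^2 * (1 + sum_i theta_i^2).
  sum_i theta_i^2 = (-0.135)^2 + (0.541)^2 = 0.018225 + 0.292681 = 0.310906.
  gamma(0) = 4 * (1 + 0.310906) = 4 * 1.310906 = 5.243624, which rounds to 5.2436.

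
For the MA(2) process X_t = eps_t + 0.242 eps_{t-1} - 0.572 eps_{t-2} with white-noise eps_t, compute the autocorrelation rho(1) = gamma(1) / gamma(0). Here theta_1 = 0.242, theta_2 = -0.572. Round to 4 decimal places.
\rho(1) = 0.0747

For an MA(q) process with theta_0 = 1, the autocovariance is
  gamma(k) = sigma^2 * sum_{i=0..q-k} theta_i * theta_{i+k},
and rho(k) = gamma(k) / gamma(0). Sigma^2 cancels.
  numerator   = (1)*(0.242) + (0.242)*(-0.572) = 0.103576.
  denominator = (1)^2 + (0.242)^2 + (-0.572)^2 = 1.385748.
  rho(1) = 0.103576 / 1.385748 = 0.0747.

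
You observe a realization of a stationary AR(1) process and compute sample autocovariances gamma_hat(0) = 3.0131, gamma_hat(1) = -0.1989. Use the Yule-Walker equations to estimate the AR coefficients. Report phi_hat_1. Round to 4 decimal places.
\hat\phi_{1} = -0.0660

The Yule-Walker equations for an AR(p) process read, in matrix form,
  Gamma_p phi = r_p,   with   (Gamma_p)_{ij} = gamma(|i - j|),
                       (r_p)_i = gamma(i),   i,j = 1..p.
Substitute the sample gammas (Toeplitz matrix and right-hand side of size 1):
  Gamma_p = [[3.0131]]
  r_p     = [-0.1989]
With p = 1 this is the single equation gamma(0) phi_1 = gamma(1):
  phi_hat_1 = gamma(1) / gamma(0) = -0.1989 / 3.0131 = -0.0660.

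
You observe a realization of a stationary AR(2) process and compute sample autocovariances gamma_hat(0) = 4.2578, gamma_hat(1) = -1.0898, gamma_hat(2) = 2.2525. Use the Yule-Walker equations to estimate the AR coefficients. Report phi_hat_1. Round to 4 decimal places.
\hat\phi_{1} = -0.1290

The Yule-Walker equations for an AR(p) process read, in matrix form,
  Gamma_p phi = r_p,   with   (Gamma_p)_{ij} = gamma(|i - j|),
                       (r_p)_i = gamma(i),   i,j = 1..p.
Substitute the sample gammas (Toeplitz matrix and right-hand side of size 2):
  Gamma_p = [[4.2578, -1.0898], [-1.0898, 4.2578]]
  r_p     = [-1.0898, 2.2525]
Written out:
  4.2578 phi_1 - 1.0898 phi_2 = -1.0898
  -1.0898 phi_1 + 4.2578 phi_2 = 2.2525
Solve by Cramer's rule:
  det = gamma(0)^2 - gamma(1)^2 = (4.2578)^2 - (-1.0898)^2 = 18.12886084 - 1.18766404 = 16.9411968
  phi_hat_1 = [gamma(1) gamma(0) - gamma(1) gamma(2)] / det = [(-1.0898)(4.2578) - (-1.0898)(2.2525)] / 16.9411968 = -2.18537594 / 16.9411968 = -0.129
  phi_hat_2 = [gamma(0) gamma(2) - gamma(1)^2] / det = [(4.2578)(2.2525) - (-1.0898)^2] / 16.9411968 = 8.40303046 / 16.9411968 = 0.496
So phi_hat = [-0.1290, 0.4960].
Therefore phi_hat_1 = -0.1290.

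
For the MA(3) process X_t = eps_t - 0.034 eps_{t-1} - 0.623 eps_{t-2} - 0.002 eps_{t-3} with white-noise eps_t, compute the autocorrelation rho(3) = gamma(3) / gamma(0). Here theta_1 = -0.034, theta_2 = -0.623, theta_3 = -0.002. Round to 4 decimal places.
\rho(3) = -0.0014

For an MA(q) process with theta_0 = 1, the autocovariance is
  gamma(k) = sigma^2 * sum_{i=0..q-k} theta_i * theta_{i+k},
and rho(k) = gamma(k) / gamma(0). Sigma^2 cancels.
  numerator   = (1)*(-0.002) = -0.002.
  denominator = (1)^2 + (-0.034)^2 + (-0.623)^2 + (-0.002)^2 = 1.389289.
  rho(3) = -0.002 / 1.389289 = -0.0014.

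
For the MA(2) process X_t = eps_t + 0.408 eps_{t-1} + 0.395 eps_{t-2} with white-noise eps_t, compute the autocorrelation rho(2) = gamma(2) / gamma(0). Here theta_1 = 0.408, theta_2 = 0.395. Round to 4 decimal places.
\rho(2) = 0.2987

For an MA(q) process with theta_0 = 1, the autocovariance is
  gamma(k) = sigma^2 * sum_{i=0..q-k} theta_i * theta_{i+k},
and rho(k) = gamma(k) / gamma(0). Sigma^2 cancels.
  numerator   = (1)*(0.395) = 0.395.
  denominator = (1)^2 + (0.408)^2 + (0.395)^2 = 1.322489.
  rho(2) = 0.395 / 1.322489 = 0.2987.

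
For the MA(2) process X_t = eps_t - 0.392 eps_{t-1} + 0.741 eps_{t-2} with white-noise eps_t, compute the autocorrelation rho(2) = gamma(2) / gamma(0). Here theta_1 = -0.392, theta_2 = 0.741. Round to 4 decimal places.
\rho(2) = 0.4352

For an MA(q) process with theta_0 = 1, the autocovariance is
  gamma(k) = sigma^2 * sum_{i=0..q-k} theta_i * theta_{i+k},
and rho(k) = gamma(k) / gamma(0). Sigma^2 cancels.
  numerator   = (1)*(0.741) = 0.741.
  denominator = (1)^2 + (-0.392)^2 + (0.741)^2 = 1.702745.
  rho(2) = 0.741 / 1.702745 = 0.4352.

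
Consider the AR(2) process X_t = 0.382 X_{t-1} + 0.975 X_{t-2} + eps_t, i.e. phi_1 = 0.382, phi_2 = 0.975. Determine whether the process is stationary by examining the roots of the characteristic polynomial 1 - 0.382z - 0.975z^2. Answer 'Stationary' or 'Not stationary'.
\text{Not stationary}

The AR(p) characteristic polynomial is P(z) = 1 - 0.382z - 0.975z^2.
Stationarity requires all roots to lie outside the unit circle, i.e. |z| > 1 for every root.
Set 1 + (-0.382) z + (-0.975) z^2 = 0, i.e. a z^2 + b z + c = 0 with a = -0.975, b = -0.382, c = 1.
Discriminant D = b^2 - 4ac = (-0.382)^2 - 4*(-0.975)*1 = 0.145924 - (-3.9) = 4.045924.
D >= 0, so the roots are real: z = (-b +/- sqrt(D)) / (2a) = (0.382 +/- 2.011448) / (-1.95).
  z_1 = (0.382 + 2.011448) / (-1.95) = -1.2274,   |z_1| = 1.2274.
  z_2 = (0.382 - 2.011448) / (-1.95) = 0.8356,   |z_2| = 0.8356.
Moduli of all roots: 1.2274, 0.8356.
All moduli strictly greater than 1? No.
Verdict: Not stationary.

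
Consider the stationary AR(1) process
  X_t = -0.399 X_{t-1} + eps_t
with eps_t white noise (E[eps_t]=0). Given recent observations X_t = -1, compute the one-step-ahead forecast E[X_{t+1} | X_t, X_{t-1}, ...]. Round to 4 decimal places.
E[X_{t+1} \mid \mathcal F_t] = 0.3990

For an AR(p) model X_t = c + sum_i phi_i X_{t-i} + eps_t, the
one-step-ahead conditional mean is
  E[X_{t+1} | X_t, ...] = c + sum_i phi_i X_{t+1-i}.
Substitute known values:
  E[X_{t+1} | ...] = (-0.399) * (-1)
                   = 0.3990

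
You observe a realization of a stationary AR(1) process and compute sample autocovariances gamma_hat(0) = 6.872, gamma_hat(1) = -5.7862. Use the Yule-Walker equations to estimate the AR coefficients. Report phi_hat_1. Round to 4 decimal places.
\hat\phi_{1} = -0.8420

The Yule-Walker equations for an AR(p) process read, in matrix form,
  Gamma_p phi = r_p,   with   (Gamma_p)_{ij} = gamma(|i - j|),
                       (r_p)_i = gamma(i),   i,j = 1..p.
Substitute the sample gammas (Toeplitz matrix and right-hand side of size 1):
  Gamma_p = [[6.872]]
  r_p     = [-5.7862]
With p = 1 this is the single equation gamma(0) phi_1 = gamma(1):
  phi_hat_1 = gamma(1) / gamma(0) = -5.7862 / 6.872 = -0.8420.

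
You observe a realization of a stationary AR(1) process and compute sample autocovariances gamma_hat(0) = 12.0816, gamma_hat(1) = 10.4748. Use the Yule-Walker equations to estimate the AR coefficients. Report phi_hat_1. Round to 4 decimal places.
\hat\phi_{1} = 0.8670

The Yule-Walker equations for an AR(p) process read, in matrix form,
  Gamma_p phi = r_p,   with   (Gamma_p)_{ij} = gamma(|i - j|),
                       (r_p)_i = gamma(i),   i,j = 1..p.
Substitute the sample gammas (Toeplitz matrix and right-hand side of size 1):
  Gamma_p = [[12.0816]]
  r_p     = [10.4748]
With p = 1 this is the single equation gamma(0) phi_1 = gamma(1):
  phi_hat_1 = gamma(1) / gamma(0) = 10.4748 / 12.0816 = 0.8670.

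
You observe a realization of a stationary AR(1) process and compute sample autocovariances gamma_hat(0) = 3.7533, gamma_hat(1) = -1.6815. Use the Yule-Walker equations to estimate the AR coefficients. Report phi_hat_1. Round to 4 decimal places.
\hat\phi_{1} = -0.4480

The Yule-Walker equations for an AR(p) process read, in matrix form,
  Gamma_p phi = r_p,   with   (Gamma_p)_{ij} = gamma(|i - j|),
                       (r_p)_i = gamma(i),   i,j = 1..p.
Substitute the sample gammas (Toeplitz matrix and right-hand side of size 1):
  Gamma_p = [[3.7533]]
  r_p     = [-1.6815]
With p = 1 this is the single equation gamma(0) phi_1 = gamma(1):
  phi_hat_1 = gamma(1) / gamma(0) = -1.6815 / 3.7533 = -0.4480.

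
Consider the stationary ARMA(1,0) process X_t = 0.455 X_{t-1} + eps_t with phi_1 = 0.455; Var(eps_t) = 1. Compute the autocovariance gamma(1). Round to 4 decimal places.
\gamma(1) = 0.5738

Multiply the model equation by X_{t-k} and take expectations. With theta_0 = psi_0 = 1 and psi_j the MA(infinity) weights, this gives
  gamma(k) - sum_i phi_i gamma(k-i) = c_k,
  c_k = sigma^2 * sum_{j=k..q} theta_j psi_{j-k}   (c_k = 0 for k > q),
using gamma(-m) = gamma(m).
Pure AR (q = 0): c_0 = sigma^2 = 1, c_k = 0 for k >= 1.
Equations for k = 0 and k = 1 (AR order 1):
  gamma(0) = phi_1 gamma(1) + c_0
  gamma(1) = phi_1 gamma(0) + c_1
Substituting the second into the first: gamma(0) (1 - phi_1^2) = c_0 + phi_1 c_1, so
  gamma(0) = c_0 / (1 - phi_1^2) = 1 / (1 - (0.455)^2) = 1 / 0.792975 = 1.261074.
  gamma(1) = phi_1 gamma(0) = (0.455)(1.261074) = 0.573789.
Therefore gamma(1) = 0.5738 (to 4 decimal places).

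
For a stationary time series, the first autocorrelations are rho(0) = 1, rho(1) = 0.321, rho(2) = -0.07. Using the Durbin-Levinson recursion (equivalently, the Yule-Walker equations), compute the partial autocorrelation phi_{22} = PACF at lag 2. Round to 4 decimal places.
\phi_{22} = -0.1929

The PACF at lag k is phi_{kk}, the last component of the solution
to the Yule-Walker system G_k phi = r_k where
  (G_k)_{ij} = rho(|i - j|), (r_k)_i = rho(i), i,j = 1..k.
Equivalently, Durbin-Levinson gives phi_{kk} iteratively:
  phi_{11} = rho(1)
  phi_{kk} = [rho(k) - sum_{j=1..k-1} phi_{k-1,j} rho(k-j)]
            / [1 - sum_{j=1..k-1} phi_{k-1,j} rho(j)],
  phi_{k,j} = phi_{k-1,j} - phi_{kk} phi_{k-1,k-j},  j = 1..k-1.
Step k = 1:
  phi_11 = rho(1) = 0.321.
Step k = 2:
  phi_22 = [rho(2) - phi_11 rho(1)] / [1 - phi_11 rho(1)] = [-0.07 - (0.321)(0.321)] / [1 - (0.321)(0.321)]
         = -0.173041 / 0.896959 = -0.1929.
Therefore phi_{22} = -0.1929.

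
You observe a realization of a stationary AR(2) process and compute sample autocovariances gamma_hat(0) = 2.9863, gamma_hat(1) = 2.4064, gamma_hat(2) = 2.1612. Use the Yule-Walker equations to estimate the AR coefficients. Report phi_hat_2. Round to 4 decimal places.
\hat\phi_{2} = 0.2121

The Yule-Walker equations for an AR(p) process read, in matrix form,
  Gamma_p phi = r_p,   with   (Gamma_p)_{ij} = gamma(|i - j|),
                       (r_p)_i = gamma(i),   i,j = 1..p.
Substitute the sample gammas (Toeplitz matrix and right-hand side of size 2):
  Gamma_p = [[2.9863, 2.4064], [2.4064, 2.9863]]
  r_p     = [2.4064, 2.1612]
Written out:
  2.9863 phi_1 + 2.4064 phi_2 = 2.4064
  2.4064 phi_1 + 2.9863 phi_2 = 2.1612
Solve by Cramer's rule:
  det = gamma(0)^2 - gamma(1)^2 = (2.9863)^2 - (2.4064)^2 = 8.91798769 - 5.79076096 = 3.12722673
  phi_hat_1 = [gamma(1) gamma(0) - gamma(1) gamma(2)] / det = [(2.4064)(2.9863) - (2.4064)(2.1612)] / 3.12722673 = 1.98552064 / 3.12722673 = 0.6349
  phi_hat_2 = [gamma(0) gamma(2) - gamma(1)^2] / det = [(2.9863)(2.1612) - (2.4064)^2] / 3.12722673 = 0.6632306 / 3.12722673 = 0.2121
So phi_hat = [0.6349, 0.2121].
Therefore phi_hat_2 = 0.2121.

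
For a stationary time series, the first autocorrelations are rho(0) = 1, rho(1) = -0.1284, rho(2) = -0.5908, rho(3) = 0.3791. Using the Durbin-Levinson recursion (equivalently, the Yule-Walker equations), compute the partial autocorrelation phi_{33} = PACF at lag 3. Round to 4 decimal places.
\phi_{33} = 0.2911

The PACF at lag k is phi_{kk}, the last component of the solution
to the Yule-Walker system G_k phi = r_k where
  (G_k)_{ij} = rho(|i - j|), (r_k)_i = rho(i), i,j = 1..k.
Equivalently, Durbin-Levinson gives phi_{kk} iteratively:
  phi_{11} = rho(1)
  phi_{kk} = [rho(k) - sum_{j=1..k-1} phi_{k-1,j} rho(k-j)]
            / [1 - sum_{j=1..k-1} phi_{k-1,j} rho(j)],
  phi_{k,j} = phi_{k-1,j} - phi_{kk} phi_{k-1,k-j},  j = 1..k-1.
Step k = 1:
  phi_11 = rho(1) = -0.1284.
Step k = 2:
  phi_22 = [rho(2) - phi_11 rho(1)] / [1 - phi_11 rho(1)] = [-0.5908 - (-0.1284)(-0.1284)] / [1 - (-0.1284)(-0.1284)]
         = -0.60728656 / 0.98351344 = -0.617466.
  Update: phi_21 = phi_11 - phi_22 phi_11 = -0.1284 - (-0.617466)(-0.1284) = -0.207683.
Step k = 3:
  phi_33 = [rho(3) - phi_21 rho(2) - phi_22 rho(1)] / [1 - phi_21 rho(1) - phi_22 rho(2)]
    numerator   = 0.3791 - (-0.207683)(-0.5908) - (-0.617466)(-0.1284) = 0.17711837
    denominator = 1 - (-0.207683)(-0.1284) - (-0.617466)(-0.5908) = 0.60853436
  phi_33 = 0.17711837 / 0.60853436 = 0.2911.
Therefore phi_{33} = 0.2911.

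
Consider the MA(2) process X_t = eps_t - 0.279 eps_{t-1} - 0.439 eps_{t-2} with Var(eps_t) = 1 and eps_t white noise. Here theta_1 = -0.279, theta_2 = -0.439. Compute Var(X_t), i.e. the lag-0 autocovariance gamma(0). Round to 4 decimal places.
\gamma(0) = 1.2706

For an MA(q) process X_t = eps_t + sum_i theta_i eps_{t-i} with
Var(eps_t) = sigma^2, the variance is
  gamma(0) = sigma^2 * (1 + sum_i theta_i^2).
  sum_i theta_i^2 = (-0.279)^2 + (-0.439)^2 = 0.077841 + 0.192721 = 0.270562.
  gamma(0) = 1 * (1 + 0.270562) = 1 * 1.270562 = 1.270562, which rounds to 1.2706.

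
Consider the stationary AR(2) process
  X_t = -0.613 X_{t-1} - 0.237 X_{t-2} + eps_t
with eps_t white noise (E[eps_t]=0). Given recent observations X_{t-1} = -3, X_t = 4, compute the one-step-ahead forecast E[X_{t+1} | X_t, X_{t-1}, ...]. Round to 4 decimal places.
E[X_{t+1} \mid \mathcal F_t] = -1.7410

For an AR(p) model X_t = c + sum_i phi_i X_{t-i} + eps_t, the
one-step-ahead conditional mean is
  E[X_{t+1} | X_t, ...] = c + sum_i phi_i X_{t+1-i}.
Substitute known values:
  E[X_{t+1} | ...] = (-0.613) * (4) + (-0.237) * (-3)
                   = -1.7410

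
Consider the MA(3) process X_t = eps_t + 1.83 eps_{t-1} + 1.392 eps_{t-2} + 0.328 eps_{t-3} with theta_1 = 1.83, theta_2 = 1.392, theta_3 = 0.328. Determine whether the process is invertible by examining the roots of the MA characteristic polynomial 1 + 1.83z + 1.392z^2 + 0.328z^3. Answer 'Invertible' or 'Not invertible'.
\text{Invertible}

The MA(q) characteristic polynomial is P(z) = 1 + 1.83z + 1.392z^2 + 0.328z^3.
Invertibility requires all roots to lie outside the unit circle, i.e. |z| > 1 for every root.
Degree 3: look for a simple real root z0 first, then factor out (1 - z/z0) and solve the remaining quadratic.
Testing z0 = -2.5: P(-2.5) = 1 + (1.83)(-2.5) + (1.392)(-2.5)^2 + (0.328)(-2.5)^3
  = 1 + (-4.575) + (8.7) + (-5.125) = 0.  So z_0 = -2.5 is a root, |z_0| = 2.5.
Divide out the factor (1 + 0.4 z) = (1 - z/z0) (since 1/z0 = -0.4):
  P(z) = (1 + 0.4 z)(1 + (1.43) z + (0.82) z^2)
  [check: z-coef 1.43 - (-0.4) = 1.83; z^2-coef 0.82 - (-0.4)(1.43) = 1.392; z^3-coef -(-0.4)(0.82) = 0.328.]
Remaining roots from the quadratic factor 1 + (1.43) z + (0.82) z^2:
  Set 1 + (1.43) z + (0.82) z^2 = 0, i.e. a z^2 + b z + c = 0 with a = 0.82, b = 1.43, c = 1.
  Discriminant D = b^2 - 4ac = (1.43)^2 - 4*(0.82)*1 = 2.0449 - (3.28) = -1.2351.
  D < 0, so the roots are the complex-conjugate pair z = (-b +/- i sqrt(-D)) / (2a) = -0.872 +/- 0.6777i.
  For a conjugate pair |z|^2 = z * conj(z) = (product of roots) = c/a = 1/(0.82) = 1.219512, so |z| = sqrt(1.219512) = 1.1043 for both roots.
Moduli of all roots: 2.5000, 1.1043, 1.1043.
All moduli strictly greater than 1? Yes.
Verdict: Invertible.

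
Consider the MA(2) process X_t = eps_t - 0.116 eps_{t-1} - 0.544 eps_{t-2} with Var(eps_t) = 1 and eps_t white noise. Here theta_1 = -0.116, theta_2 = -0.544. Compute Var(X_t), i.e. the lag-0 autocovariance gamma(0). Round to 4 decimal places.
\gamma(0) = 1.3094

For an MA(q) process X_t = eps_t + sum_i theta_i eps_{t-i} with
Var(eps_t) = sigma^2, the variance is
  gamma(0) = sigma^2 * (1 + sum_i theta_i^2).
  sum_i theta_i^2 = (-0.116)^2 + (-0.544)^2 = 0.013456 + 0.295936 = 0.309392.
  gamma(0) = 1 * (1 + 0.309392) = 1 * 1.309392 = 1.309392, which rounds to 1.3094.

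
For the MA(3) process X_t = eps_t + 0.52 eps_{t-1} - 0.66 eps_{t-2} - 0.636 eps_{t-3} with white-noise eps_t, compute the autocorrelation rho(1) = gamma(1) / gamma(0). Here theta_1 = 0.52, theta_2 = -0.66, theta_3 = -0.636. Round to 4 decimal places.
\rho(1) = 0.2827

For an MA(q) process with theta_0 = 1, the autocovariance is
  gamma(k) = sigma^2 * sum_{i=0..q-k} theta_i * theta_{i+k},
and rho(k) = gamma(k) / gamma(0). Sigma^2 cancels.
  numerator   = (1)*(0.52) + (0.52)*(-0.66) + (-0.66)*(-0.636) = 0.59656.
  denominator = (1)^2 + (0.52)^2 + (-0.66)^2 + (-0.636)^2 = 2.110496.
  rho(1) = 0.59656 / 2.110496 = 0.2827.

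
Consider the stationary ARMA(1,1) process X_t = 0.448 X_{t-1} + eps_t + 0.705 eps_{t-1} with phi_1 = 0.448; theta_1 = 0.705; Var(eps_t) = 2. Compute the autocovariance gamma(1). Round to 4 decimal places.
\gamma(1) = 3.7962

Multiply the model equation by X_{t-k} and take expectations. With theta_0 = psi_0 = 1 and psi_j the MA(infinity) weights, this gives
  gamma(k) - sum_i phi_i gamma(k-i) = c_k,
  c_k = sigma^2 * sum_{j=k..q} theta_j psi_{j-k}   (c_k = 0 for k > q),
using gamma(-m) = gamma(m).
psi-weights needed (psi_j = theta_j + sum_i phi_i psi_{j-i}):
  psi_1 = theta_1 + phi_1 = 0.705 + (0.448) = 1.153
Right-hand sides:
  c_0 = sigma^2 (1 + theta_1 psi_1) = 2 * (1 + (0.705)(1.153)) = 2 * 1.812865 = 3.62573
  c_1 = sigma^2 theta_1 = 2 * (0.705) = 1.41
  c_2 = 0
Equations for k = 0 and k = 1 (AR order 1):
  gamma(0) = phi_1 gamma(1) + c_0
  gamma(1) = phi_1 gamma(0) + c_1
Substituting the second into the first: gamma(0) (1 - phi_1^2) = c_0 + phi_1 c_1, so
  gamma(0) = (c_0 + phi_1 c_1) / (1 - phi_1^2) = (3.62573 + (0.448)(1.41)) / (1 - (0.448)^2) = 4.25741 / 0.799296 = 5.32645.
  gamma(1) = phi_1 gamma(0) + c_1 = (0.448)(5.32645) + (1.41) = 3.796249.
Therefore gamma(1) = 3.7962 (to 4 decimal places).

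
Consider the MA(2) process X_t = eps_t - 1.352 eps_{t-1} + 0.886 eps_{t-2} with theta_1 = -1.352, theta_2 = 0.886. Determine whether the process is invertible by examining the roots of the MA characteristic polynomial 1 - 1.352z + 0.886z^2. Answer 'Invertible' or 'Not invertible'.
\text{Invertible}

The MA(q) characteristic polynomial is P(z) = 1 - 1.352z + 0.886z^2.
Invertibility requires all roots to lie outside the unit circle, i.e. |z| > 1 for every root.
Set 1 + (-1.352) z + (0.886) z^2 = 0, i.e. a z^2 + b z + c = 0 with a = 0.886, b = -1.352, c = 1.
Discriminant D = b^2 - 4ac = (-1.352)^2 - 4*(0.886)*1 = 1.827904 - (3.544) = -1.716096.
D < 0, so the roots are the complex-conjugate pair z = (-b +/- i sqrt(-D)) / (2a) = 0.763 +/- 0.7393i.
For a conjugate pair |z|^2 = z * conj(z) = (product of roots) = c/a = 1/(0.886) = 1.128668, so |z| = sqrt(1.128668) = 1.0624 for both roots.
Moduli of all roots: 1.0624, 1.0624.
All moduli strictly greater than 1? Yes.
Verdict: Invertible.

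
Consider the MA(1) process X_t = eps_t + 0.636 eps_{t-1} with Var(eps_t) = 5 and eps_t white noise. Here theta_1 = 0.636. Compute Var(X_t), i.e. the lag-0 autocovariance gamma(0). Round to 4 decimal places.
\gamma(0) = 7.0225

For an MA(q) process X_t = eps_t + sum_i theta_i eps_{t-i} with
Var(eps_t) = sigma^2, the variance is
  gamma(0) = sigma^2 * (1 + sum_i theta_i^2).
  sum_i theta_i^2 = (0.636)^2 = 0.404496.
  gamma(0) = 5 * (1 + 0.404496) = 5 * 1.404496 = 7.02248, which rounds to 7.0225.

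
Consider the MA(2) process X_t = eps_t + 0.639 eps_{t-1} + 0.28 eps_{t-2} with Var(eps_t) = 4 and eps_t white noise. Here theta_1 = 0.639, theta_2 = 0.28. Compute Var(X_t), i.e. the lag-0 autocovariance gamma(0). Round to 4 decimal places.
\gamma(0) = 5.9469

For an MA(q) process X_t = eps_t + sum_i theta_i eps_{t-i} with
Var(eps_t) = sigma^2, the variance is
  gamma(0) = sigma^2 * (1 + sum_i theta_i^2).
  sum_i theta_i^2 = (0.639)^2 + (0.28)^2 = 0.408321 + 0.0784 = 0.486721.
  gamma(0) = 4 * (1 + 0.486721) = 4 * 1.486721 = 5.946884, which rounds to 5.9469.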